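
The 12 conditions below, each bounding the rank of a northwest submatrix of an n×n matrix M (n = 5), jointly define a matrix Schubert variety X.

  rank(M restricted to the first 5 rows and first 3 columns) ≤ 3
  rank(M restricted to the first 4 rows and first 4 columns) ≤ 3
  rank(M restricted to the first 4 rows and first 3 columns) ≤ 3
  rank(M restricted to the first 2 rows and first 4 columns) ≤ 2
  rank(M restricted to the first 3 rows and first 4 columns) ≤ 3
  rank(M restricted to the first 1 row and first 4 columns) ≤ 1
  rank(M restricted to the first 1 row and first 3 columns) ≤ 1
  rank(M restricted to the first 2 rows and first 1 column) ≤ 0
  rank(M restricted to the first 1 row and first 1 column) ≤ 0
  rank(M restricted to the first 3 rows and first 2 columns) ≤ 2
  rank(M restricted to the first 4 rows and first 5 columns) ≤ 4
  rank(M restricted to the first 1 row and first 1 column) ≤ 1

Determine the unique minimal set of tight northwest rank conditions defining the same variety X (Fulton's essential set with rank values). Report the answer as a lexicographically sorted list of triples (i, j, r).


Reconstructing r_w from the 12 given conditions:

  i=1: 0 1 1 1 1
  i=2: 0 1 2 2 2
  i=3: 1 2 3 3 3
  i=4: 1 2 3 3 4
  i=5: 1 2 3 4 5

hence w(1..5) = (2, 3, 1, 5, 4).

2 SE-corners of the 3-cell Rothe diagram give Ess(w):

[(2, 1, 0), (4, 4, 3)]


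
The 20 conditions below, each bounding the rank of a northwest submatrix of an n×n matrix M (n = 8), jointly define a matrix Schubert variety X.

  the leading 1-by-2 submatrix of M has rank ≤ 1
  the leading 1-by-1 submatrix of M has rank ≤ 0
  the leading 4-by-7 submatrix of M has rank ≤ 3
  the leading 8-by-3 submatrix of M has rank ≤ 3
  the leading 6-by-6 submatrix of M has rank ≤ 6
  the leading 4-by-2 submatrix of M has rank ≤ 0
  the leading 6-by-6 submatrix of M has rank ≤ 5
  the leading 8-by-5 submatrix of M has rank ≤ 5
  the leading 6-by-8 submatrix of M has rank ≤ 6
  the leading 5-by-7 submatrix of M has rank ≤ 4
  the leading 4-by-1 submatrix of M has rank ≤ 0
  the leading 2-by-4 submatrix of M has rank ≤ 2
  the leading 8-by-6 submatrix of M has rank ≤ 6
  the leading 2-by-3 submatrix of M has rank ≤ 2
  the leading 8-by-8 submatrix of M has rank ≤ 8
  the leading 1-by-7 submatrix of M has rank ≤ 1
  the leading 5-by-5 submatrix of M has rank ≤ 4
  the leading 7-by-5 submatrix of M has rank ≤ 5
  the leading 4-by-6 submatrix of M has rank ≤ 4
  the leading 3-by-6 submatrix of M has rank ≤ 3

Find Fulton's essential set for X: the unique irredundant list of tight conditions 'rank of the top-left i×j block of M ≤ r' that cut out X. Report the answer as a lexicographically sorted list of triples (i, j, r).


Propagating the 20 rank bounds to every northwest block:

  R[1]: 0 0 1 1 1 1 1 1
  R[2]: 0 0 1 2 2 2 2 2
  R[3]: 0 0 1 2 3 3 3 3
  R[4]: 0 0 1 2 3 3 3 4
  R[5]: 1 1 2 3 4 4 4 5
  R[6]: 1 2 3 4 5 5 5 6
  R[7]: 1 2 3 4 5 6 6 7
  R[8]: 1 2 3 4 5 6 7 8

reading off 1-entries of Δ²R: w = (3, 4, 5, 8, 1, 2, 6, 7).

Rothe diagram D(w) (10 cells), 2 SE-corners (essential conditions):

[(4, 2, 0), (4, 7, 3)]


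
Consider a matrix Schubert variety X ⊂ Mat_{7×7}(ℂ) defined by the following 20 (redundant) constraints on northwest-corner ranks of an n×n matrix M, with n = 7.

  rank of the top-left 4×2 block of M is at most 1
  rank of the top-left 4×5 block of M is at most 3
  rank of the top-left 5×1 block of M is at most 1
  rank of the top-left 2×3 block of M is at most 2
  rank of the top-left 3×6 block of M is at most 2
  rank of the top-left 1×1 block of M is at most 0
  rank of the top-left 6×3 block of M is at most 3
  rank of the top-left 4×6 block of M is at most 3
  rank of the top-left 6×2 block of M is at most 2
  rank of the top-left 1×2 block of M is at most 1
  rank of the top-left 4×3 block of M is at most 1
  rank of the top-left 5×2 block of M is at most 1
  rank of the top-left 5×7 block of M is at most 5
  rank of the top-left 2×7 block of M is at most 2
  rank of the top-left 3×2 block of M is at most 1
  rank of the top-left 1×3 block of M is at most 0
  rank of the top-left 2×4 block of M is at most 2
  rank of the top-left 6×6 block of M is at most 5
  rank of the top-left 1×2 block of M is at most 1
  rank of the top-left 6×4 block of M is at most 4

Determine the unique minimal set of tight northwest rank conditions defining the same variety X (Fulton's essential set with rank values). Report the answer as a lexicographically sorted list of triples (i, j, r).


Reconstructing r_w from the 20 given conditions:

  0 | 0 | 0 | 1 | 1 | 1 | 1
  1 | 1 | 1 | 2 | 2 | 2 | 2
  1 | 1 | 1 | 2 | 2 | 2 | 3
  1 | 1 | 1 | 2 | 3 | 3 | 4
  1 | 1 | 2 | 3 | 4 | 4 | 5
  1 | 2 | 3 | 4 | 5 | 5 | 6
  1 | 2 | 3 | 4 | 5 | 6 | 7

hence w(1..7) = (4, 1, 7, 5, 3, 2, 6).

Rothe diagram D(w) (10 cells), 4 SE-corners (essential conditions):

[(1, 3, 0), (3, 6, 2), (4, 3, 1), (5, 2, 1)]


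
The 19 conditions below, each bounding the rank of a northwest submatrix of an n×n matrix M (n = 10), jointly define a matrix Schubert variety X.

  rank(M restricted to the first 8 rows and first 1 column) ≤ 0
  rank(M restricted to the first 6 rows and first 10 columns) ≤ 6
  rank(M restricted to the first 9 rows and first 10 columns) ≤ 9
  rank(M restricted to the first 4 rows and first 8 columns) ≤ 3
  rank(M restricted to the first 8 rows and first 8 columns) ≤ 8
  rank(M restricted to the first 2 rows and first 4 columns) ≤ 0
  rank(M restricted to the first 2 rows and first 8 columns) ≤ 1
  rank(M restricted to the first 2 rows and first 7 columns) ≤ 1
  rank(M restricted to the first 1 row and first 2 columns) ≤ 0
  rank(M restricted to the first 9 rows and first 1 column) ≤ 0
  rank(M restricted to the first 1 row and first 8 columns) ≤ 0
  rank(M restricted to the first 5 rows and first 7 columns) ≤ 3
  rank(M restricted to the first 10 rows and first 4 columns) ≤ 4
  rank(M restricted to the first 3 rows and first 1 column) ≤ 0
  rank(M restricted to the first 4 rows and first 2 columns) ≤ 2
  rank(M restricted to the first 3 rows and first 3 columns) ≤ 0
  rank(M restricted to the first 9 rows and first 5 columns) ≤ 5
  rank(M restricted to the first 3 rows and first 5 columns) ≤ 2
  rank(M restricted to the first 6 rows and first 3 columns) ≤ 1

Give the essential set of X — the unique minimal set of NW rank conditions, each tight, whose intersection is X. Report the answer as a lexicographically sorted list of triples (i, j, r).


Propagating the 19 rank bounds to every northwest block:

  row 1: 0 | 0 | 0 | 0 | 0 | 0 | 0 | 0 | 1 | 1
  row 2: 0 | 0 | 0 | 0 | 1 | 1 | 1 | 1 | 2 | 2
  row 3: 0 | 0 | 0 | 1 | 2 | 2 | 2 | 2 | 3 | 3
  row 4: 0 | 1 | 1 | 2 | 3 | 3 | 3 | 3 | 4 | 4
  row 5: 0 | 1 | 1 | 2 | 3 | 3 | 3 | 4 | 5 | 5
  row 6: 0 | 1 | 1 | 2 | 3 | 4 | 4 | 5 | 6 | 6
  row 7: 0 | 1 | 2 | 3 | 4 | 5 | 5 | 6 | 7 | 7
  row 8: 0 | 1 | 2 | 3 | 4 | 5 | 6 | 7 | 8 | 8
  row 9: 0 | 1 | 2 | 3 | 4 | 5 | 6 | 7 | 8 | 9
  row 10: 1 | 2 | 3 | 4 | 5 | 6 | 7 | 8 | 9 | 10

so w = (9, 5, 4, 2, 8, 6, 3, 7, 10, 1).

Rothe diagram D(w) (25 cells), 6 SE-corners (essential conditions):

[(1, 8, 0), (2, 4, 0), (3, 3, 0), (5, 7, 3), (6, 3, 1), (9, 1, 0)]


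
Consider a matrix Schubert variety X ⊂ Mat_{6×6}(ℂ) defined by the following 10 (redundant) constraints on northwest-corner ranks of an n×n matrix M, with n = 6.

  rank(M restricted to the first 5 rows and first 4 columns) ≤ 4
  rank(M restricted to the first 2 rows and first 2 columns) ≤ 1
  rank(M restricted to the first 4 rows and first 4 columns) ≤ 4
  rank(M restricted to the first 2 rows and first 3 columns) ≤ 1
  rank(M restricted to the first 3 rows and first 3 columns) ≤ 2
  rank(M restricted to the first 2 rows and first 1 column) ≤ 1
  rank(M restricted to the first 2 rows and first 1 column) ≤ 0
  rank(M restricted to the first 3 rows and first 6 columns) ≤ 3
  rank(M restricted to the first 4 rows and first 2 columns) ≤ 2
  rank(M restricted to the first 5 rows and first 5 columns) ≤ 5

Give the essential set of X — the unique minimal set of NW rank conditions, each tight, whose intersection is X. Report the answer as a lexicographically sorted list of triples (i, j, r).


Recovering R(i,j) via the rank-extension bound from the 10 conditions:

  R[1]: 0 | 1 | 1 | 1 | 1 | 1
  R[2]: 0 | 1 | 1 | 2 | 2 | 2
  R[3]: 1 | 2 | 2 | 3 | 3 | 3
  R[4]: 1 | 2 | 3 | 4 | 4 | 4
  R[5]: 1 | 2 | 3 | 4 | 5 | 5
  R[6]: 1 | 2 | 3 | 4 | 5 | 6

hence w(1..6) = (2, 4, 1, 3, 5, 6).

ℓ(w)=3; the 2 essential cells (i,j,r):

[(2, 1, 0), (2, 3, 1)]


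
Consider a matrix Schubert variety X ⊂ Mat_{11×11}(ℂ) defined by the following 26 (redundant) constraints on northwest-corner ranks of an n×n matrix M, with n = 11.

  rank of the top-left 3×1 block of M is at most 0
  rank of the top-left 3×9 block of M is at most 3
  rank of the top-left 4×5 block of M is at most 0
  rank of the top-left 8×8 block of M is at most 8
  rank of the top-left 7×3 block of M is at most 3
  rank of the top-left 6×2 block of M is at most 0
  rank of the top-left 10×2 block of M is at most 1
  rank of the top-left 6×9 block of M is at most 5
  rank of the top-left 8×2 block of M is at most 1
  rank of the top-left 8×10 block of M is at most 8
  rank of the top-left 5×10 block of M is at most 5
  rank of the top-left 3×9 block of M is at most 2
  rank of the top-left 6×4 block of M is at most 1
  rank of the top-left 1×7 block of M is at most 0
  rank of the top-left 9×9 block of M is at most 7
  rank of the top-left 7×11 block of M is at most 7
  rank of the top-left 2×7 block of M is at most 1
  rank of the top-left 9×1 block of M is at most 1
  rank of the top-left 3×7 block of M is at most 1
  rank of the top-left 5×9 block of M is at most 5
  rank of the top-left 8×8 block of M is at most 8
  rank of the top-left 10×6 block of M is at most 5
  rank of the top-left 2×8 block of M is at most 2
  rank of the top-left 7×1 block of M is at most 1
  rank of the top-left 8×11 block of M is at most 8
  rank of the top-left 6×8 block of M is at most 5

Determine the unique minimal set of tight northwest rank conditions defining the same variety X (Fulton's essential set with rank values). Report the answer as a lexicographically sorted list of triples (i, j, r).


Computing R[i][j] = min implied NW-rank bound (n=11, 26 conditions):

  0  0  0  0  0  0  0  1  1  1  1
  0  0  0  0  0  1  1  2  2  2  2
  0  0  0  0  0  1  1  2  2  3  3
  0  0  0  0  0  1  2  3  3  4  4
  0  0  1  1  1  2  3  4  4  5  5
  0  0  1  1  2  3  4  5  5  6  6
  1  1  2  2  3  4  5  6  6  7  7
  1  1  2  3  4  5  6  7  7  8  8
  1  1  2  3  4  5  6  7  7  8  9
  1  1  2  3  4  5  6  7  8  9  10
  1  2  3  4  5  6  7  8  9  10  11

the unique w with this rank table is (8, 6, 10, 7, 3, 5, 1, 4, 11, 9, 2).

D(w) has 33 cells with 8 SE-corners; essential set:

[(1, 7, 0), (3, 7, 1), (3, 9, 2), (4, 5, 0), (6, 2, 0), (6, 4, 1), (9, 9, 7), (10, 2, 1)]


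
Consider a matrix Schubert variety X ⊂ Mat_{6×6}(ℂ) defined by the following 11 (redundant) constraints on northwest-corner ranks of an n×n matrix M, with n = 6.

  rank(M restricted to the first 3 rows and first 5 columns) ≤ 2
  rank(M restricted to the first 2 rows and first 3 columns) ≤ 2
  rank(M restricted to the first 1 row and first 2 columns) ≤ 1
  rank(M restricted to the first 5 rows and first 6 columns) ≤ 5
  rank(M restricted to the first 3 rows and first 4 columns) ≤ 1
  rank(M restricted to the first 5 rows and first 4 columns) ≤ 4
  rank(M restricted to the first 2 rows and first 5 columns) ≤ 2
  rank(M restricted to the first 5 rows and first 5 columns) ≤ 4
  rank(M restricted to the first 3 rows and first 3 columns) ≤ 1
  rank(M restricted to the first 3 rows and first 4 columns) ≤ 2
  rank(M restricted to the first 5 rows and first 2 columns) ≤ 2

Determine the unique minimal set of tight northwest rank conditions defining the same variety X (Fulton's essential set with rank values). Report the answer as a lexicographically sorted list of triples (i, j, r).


Reconstructing r_w from the 11 given conditions:

  i=1: 1 | 1 | 1 | 1 | 1 | 1
  i=2: 1 | 1 | 1 | 1 | 2 | 2
  i=3: 1 | 1 | 1 | 1 | 2 | 3
  i=4: 1 | 2 | 2 | 2 | 3 | 4
  i=5: 1 | 2 | 3 | 3 | 4 | 5
  i=6: 1 | 2 | 3 | 4 | 5 | 6

reading off 1-entries of Δ²R: w = (1, 5, 6, 2, 3, 4).

Fulton essential set (1 of the 6 Rothe cells):

[(3, 4, 1)]


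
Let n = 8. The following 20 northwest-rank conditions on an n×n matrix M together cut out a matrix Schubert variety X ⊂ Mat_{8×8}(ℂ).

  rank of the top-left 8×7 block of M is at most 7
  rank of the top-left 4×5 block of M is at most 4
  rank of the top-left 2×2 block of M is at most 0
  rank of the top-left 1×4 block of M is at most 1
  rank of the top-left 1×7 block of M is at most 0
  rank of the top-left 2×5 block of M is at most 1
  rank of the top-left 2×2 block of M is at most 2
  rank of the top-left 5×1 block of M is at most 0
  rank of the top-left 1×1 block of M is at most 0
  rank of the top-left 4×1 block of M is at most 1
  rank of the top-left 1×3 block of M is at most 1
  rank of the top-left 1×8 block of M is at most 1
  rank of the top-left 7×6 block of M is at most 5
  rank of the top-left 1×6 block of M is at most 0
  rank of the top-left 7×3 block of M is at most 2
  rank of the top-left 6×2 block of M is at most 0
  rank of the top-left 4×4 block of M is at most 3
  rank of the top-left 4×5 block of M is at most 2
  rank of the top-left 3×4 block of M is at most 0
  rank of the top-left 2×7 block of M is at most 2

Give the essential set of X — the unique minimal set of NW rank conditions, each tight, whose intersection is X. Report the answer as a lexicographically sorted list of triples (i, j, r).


Computing R[i][j] = min implied NW-rank bound (n=8, 20 conditions):

  i=1: 0, 0, 0, 0, 0, 0, 0, 1
  i=2: 0, 0, 0, 0, 1, 1, 1, 2
  i=3: 0, 0, 0, 0, 1, 2, 2, 3
  i=4: 0, 0, 1, 1, 2, 3, 3, 4
  i=5: 0, 0, 1, 2, 3, 4, 4, 5
  i=6: 0, 0, 1, 2, 3, 4, 5, 6
  i=7: 1, 1, 2, 3, 4, 5, 6, 7
  i=8: 1, 2, 3, 4, 5, 6, 7, 8

second differences of R give the permutation w = (8, 5, 6, 3, 4, 7, 1, 2).

|D(w)|=21, |Ess(w)|=3:

[(1, 7, 0), (3, 4, 0), (6, 2, 0)]


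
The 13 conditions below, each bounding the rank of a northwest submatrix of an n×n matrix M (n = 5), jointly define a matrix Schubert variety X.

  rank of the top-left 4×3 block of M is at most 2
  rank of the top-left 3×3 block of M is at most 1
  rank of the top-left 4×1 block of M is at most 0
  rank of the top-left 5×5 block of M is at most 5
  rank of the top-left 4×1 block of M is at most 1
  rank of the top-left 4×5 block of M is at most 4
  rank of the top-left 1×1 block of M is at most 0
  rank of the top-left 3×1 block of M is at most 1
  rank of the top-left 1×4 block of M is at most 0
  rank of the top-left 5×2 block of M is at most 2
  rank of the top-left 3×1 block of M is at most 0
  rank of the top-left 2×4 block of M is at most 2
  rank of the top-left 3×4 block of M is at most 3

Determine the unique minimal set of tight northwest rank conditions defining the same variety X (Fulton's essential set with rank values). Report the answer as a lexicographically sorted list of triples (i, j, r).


Computing R[i][j] = min implied NW-rank bound (n=5, 13 conditions):

  R[1]: 0  0  0  0  1
  R[2]: 0  1  1  1  2
  R[3]: 0  1  1  2  3
  R[4]: 0  1  2  3  4
  R[5]: 1  2  3  4  5

hence w(1..5) = (5, 2, 4, 3, 1).

3 SE-corners of the 8-cell Rothe diagram give Ess(w):

[(1, 4, 0), (3, 3, 1), (4, 1, 0)]


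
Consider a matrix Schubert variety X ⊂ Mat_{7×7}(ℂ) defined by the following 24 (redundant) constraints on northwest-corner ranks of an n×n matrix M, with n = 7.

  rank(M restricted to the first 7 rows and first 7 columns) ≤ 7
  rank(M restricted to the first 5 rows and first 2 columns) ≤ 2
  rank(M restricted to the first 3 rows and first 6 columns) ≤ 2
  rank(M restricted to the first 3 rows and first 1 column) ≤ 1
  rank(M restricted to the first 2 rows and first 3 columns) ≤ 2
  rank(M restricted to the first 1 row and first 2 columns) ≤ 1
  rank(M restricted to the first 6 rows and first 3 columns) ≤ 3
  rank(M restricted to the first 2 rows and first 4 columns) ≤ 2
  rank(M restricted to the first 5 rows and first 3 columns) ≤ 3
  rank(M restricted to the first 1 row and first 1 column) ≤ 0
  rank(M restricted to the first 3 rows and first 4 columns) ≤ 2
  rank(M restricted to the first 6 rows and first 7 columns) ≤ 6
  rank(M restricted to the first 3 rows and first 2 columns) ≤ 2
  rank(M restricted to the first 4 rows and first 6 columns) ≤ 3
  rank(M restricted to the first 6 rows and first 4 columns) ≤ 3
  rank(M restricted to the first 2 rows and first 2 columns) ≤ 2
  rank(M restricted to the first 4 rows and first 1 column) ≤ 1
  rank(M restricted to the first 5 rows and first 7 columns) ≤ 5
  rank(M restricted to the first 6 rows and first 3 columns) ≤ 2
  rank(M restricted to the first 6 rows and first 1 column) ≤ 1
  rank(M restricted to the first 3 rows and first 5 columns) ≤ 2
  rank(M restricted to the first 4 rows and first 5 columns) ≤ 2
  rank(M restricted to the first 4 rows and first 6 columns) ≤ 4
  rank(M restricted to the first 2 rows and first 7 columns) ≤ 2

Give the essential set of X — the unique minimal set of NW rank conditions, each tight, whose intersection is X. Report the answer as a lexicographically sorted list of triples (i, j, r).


Recovering R(i,j) via the rank-extension bound from the 24 conditions:

  i=1: 0 1 1 1 1 1 1
  i=2: 1 2 2 2 2 2 2
  i=3: 1 2 2 2 2 2 3
  i=4: 1 2 2 2 2 3 4
  i=5: 1 2 2 3 3 4 5
  i=6: 1 2 2 3 4 5 6
  i=7: 1 2 3 4 5 6 7

hence w(1..7) = (2, 1, 7, 6, 4, 5, 3).

Fulton essential set (4 of the 10 Rothe cells):

[(1, 1, 0), (3, 6, 2), (4, 5, 2), (6, 3, 2)]


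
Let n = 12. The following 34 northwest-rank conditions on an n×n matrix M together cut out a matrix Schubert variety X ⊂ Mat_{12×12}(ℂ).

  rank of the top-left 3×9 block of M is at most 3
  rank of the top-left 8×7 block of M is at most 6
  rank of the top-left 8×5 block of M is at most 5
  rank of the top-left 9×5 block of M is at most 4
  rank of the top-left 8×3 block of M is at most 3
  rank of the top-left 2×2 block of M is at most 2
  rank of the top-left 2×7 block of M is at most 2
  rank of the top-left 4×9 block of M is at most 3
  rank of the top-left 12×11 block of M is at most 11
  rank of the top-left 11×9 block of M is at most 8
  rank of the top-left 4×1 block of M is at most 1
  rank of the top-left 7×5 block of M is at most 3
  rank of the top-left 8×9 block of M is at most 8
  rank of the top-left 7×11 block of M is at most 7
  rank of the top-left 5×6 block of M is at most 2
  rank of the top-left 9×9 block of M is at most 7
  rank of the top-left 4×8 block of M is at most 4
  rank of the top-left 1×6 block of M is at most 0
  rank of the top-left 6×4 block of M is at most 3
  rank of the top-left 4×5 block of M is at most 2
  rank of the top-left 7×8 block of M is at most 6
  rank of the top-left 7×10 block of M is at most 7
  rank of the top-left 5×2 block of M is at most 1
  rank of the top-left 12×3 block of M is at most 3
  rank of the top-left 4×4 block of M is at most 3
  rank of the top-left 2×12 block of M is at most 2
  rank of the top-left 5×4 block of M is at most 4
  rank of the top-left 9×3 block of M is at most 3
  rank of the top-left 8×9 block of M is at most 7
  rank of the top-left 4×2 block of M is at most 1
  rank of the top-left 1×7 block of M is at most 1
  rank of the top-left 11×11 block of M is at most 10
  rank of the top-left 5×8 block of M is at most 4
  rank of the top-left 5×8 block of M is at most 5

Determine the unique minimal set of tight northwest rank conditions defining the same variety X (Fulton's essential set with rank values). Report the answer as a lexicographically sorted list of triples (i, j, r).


Reconstructing r_w from the 34 given conditions:

  0, 0, 0, 0, 0, 0, 1, 1, 1, 1, 1, 1
  1, 1, 1, 1, 1, 1, 2, 2, 2, 2, 2, 2
  1, 1, 2, 2, 2, 2, 3, 3, 3, 3, 3, 3
  1, 1, 2, 2, 2, 2, 3, 3, 3, 4, 4, 4
  1, 1, 2, 2, 2, 2, 3, 4, 4, 5, 5, 5
  1, 2, 3, 3, 3, 3, 4, 5, 5, 6, 6, 6
  1, 2, 3, 3, 3, 4, 5, 6, 6, 7, 7, 7
  1, 2, 3, 4, 4, 5, 6, 7, 7, 8, 8, 8
  1, 2, 3, 4, 4, 5, 6, 7, 7, 8, 9, 9
  1, 2, 3, 4, 5, 6, 7, 8, 8, 9, 10, 10
  1, 2, 3, 4, 5, 6, 7, 8, 8, 9, 10, 11
  1, 2, 3, 4, 5, 6, 7, 8, 9, 10, 11, 12

hence w(1..12) = (7, 1, 3, 10, 8, 2, 6, 4, 11, 5, 12, 9).

|D(w)|=22, |Ess(w)|=8:

[(1, 6, 0), (4, 9, 3), (5, 2, 1), (5, 6, 2), (7, 5, 3), (9, 5, 4), (9, 9, 7), (11, 9, 8)]


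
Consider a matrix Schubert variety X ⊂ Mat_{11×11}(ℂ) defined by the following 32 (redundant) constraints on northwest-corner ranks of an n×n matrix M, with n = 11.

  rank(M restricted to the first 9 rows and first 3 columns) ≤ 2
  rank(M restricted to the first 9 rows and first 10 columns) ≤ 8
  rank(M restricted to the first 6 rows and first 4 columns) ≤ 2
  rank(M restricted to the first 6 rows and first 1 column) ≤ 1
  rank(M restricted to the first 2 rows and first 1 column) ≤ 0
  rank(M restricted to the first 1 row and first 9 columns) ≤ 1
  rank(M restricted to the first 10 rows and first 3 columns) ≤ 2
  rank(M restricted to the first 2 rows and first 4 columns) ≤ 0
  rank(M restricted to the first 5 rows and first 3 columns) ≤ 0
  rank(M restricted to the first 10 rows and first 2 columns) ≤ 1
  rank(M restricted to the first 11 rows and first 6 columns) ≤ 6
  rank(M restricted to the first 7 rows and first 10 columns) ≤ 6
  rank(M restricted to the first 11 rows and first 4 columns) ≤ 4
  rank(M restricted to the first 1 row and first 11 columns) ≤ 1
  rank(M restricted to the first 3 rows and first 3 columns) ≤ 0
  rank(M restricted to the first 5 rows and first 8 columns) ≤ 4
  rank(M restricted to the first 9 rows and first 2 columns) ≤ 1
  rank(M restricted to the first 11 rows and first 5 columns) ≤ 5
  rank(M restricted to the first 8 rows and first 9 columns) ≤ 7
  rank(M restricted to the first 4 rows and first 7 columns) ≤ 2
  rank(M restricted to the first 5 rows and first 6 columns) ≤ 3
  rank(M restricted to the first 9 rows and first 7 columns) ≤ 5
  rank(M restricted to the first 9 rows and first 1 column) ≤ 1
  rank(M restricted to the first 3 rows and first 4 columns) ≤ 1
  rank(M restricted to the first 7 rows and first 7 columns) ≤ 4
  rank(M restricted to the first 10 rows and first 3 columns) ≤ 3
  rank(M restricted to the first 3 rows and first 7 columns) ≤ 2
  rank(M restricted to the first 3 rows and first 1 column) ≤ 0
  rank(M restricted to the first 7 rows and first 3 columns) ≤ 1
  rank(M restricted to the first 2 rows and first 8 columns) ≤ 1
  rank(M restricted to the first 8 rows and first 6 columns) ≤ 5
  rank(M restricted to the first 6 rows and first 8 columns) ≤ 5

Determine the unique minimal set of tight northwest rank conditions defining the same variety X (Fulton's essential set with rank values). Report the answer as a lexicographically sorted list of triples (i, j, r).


Recovering R(i,j) via the rank-extension bound from the 32 conditions:

  i=1: 0, 0, 0, 0, 1, 1, 1, 1, 1, 1, 1
  i=2: 0, 0, 0, 0, 1, 1, 1, 1, 2, 2, 2
  i=3: 0, 0, 0, 1, 2, 2, 2, 2, 3, 3, 3
  i=4: 0, 0, 0, 1, 2, 2, 2, 3, 4, 4, 4
  i=5: 0, 0, 0, 1, 2, 3, 3, 4, 5, 5, 5
  i=6: 1, 1, 1, 2, 3, 4, 4, 5, 6, 6, 6
  i=7: 1, 1, 1, 2, 3, 4, 4, 5, 6, 6, 7
  i=8: 1, 1, 2, 3, 4, 5, 5, 6, 7, 7, 8
  i=9: 1, 1, 2, 3, 4, 5, 5, 6, 7, 8, 9
  i=10: 1, 1, 2, 3, 4, 5, 6, 7, 8, 9, 10
  i=11: 1, 2, 3, 4, 5, 6, 7, 8, 9, 10, 11

so w = (5, 9, 4, 8, 6, 1, 11, 3, 10, 7, 2).

Fulton essential set (9 of the 30 Rothe cells):

[(2, 4, 0), (2, 8, 1), (4, 7, 2), (5, 3, 0), (7, 3, 1), (7, 7, 4), (7, 10, 6), (9, 7, 5), (10, 2, 1)]


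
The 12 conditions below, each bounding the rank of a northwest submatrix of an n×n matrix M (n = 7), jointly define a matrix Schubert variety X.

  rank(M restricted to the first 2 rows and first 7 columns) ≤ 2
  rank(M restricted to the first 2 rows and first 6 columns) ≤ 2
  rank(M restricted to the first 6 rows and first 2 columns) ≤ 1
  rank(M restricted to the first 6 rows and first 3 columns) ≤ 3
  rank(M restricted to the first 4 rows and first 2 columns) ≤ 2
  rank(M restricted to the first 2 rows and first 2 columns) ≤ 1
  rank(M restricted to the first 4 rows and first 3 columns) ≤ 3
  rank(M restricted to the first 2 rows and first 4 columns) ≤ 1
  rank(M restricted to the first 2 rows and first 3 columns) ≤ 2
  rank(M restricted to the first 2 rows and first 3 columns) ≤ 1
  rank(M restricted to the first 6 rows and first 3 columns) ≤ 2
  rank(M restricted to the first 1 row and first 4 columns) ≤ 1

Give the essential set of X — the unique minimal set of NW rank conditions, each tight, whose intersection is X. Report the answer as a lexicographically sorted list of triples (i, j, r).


Recovering R(i,j) via the rank-extension bound from the 12 conditions:

  R[1]: 1  1  1  1  1  1  1
  R[2]: 1  1  1  1  2  2  2
  R[3]: 1  1  2  2  3  3  3
  R[4]: 1  1  2  3  4  4  4
  R[5]: 1  1  2  3  4  5  5
  R[6]: 1  1  2  3  4  5  6
  R[7]: 1  2  3  4  5  6  7

so w = (1, 5, 3, 4, 6, 7, 2).

D(w) has 7 cells with 2 SE-corners; essential set:

[(2, 4, 1), (6, 2, 1)]


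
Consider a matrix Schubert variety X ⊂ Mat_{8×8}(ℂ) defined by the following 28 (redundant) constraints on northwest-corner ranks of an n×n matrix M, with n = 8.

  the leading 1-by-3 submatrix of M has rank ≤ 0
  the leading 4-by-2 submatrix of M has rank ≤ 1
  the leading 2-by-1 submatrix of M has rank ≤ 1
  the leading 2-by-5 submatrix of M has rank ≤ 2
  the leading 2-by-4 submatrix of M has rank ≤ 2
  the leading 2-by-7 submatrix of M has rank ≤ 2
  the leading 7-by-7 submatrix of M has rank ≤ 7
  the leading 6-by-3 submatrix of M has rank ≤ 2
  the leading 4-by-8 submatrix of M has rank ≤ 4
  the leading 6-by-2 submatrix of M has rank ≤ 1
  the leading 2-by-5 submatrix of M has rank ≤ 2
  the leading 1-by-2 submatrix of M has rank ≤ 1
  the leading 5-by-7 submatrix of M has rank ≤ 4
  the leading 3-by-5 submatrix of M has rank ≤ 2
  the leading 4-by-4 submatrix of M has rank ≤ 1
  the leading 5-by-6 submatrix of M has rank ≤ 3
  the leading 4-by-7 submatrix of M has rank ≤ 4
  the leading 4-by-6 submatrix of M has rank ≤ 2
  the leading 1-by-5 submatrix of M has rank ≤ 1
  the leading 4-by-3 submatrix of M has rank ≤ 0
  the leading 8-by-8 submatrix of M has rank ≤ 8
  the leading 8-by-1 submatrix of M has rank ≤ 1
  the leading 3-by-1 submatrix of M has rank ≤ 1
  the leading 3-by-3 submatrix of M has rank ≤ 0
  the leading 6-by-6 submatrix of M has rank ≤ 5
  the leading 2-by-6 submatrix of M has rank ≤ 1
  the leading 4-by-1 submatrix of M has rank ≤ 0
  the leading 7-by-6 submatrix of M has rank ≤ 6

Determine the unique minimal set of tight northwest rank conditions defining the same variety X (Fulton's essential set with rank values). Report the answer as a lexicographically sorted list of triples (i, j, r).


Recovering R(i,j) via the rank-extension bound from the 28 conditions:

  0 | 0 | 0 | 1 | 1 | 1 | 1 | 1
  0 | 0 | 0 | 1 | 1 | 1 | 2 | 2
  0 | 0 | 0 | 1 | 2 | 2 | 3 | 3
  0 | 0 | 0 | 1 | 2 | 2 | 3 | 4
  1 | 1 | 1 | 2 | 3 | 3 | 4 | 5
  1 | 1 | 2 | 3 | 4 | 4 | 5 | 6
  1 | 2 | 3 | 4 | 5 | 5 | 6 | 7
  1 | 2 | 3 | 4 | 5 | 6 | 7 | 8

hence w(1..8) = (4, 7, 5, 8, 1, 3, 2, 6).

4 SE-corners of the 16-cell Rothe diagram give Ess(w):

[(2, 6, 1), (4, 3, 0), (4, 6, 2), (6, 2, 1)]


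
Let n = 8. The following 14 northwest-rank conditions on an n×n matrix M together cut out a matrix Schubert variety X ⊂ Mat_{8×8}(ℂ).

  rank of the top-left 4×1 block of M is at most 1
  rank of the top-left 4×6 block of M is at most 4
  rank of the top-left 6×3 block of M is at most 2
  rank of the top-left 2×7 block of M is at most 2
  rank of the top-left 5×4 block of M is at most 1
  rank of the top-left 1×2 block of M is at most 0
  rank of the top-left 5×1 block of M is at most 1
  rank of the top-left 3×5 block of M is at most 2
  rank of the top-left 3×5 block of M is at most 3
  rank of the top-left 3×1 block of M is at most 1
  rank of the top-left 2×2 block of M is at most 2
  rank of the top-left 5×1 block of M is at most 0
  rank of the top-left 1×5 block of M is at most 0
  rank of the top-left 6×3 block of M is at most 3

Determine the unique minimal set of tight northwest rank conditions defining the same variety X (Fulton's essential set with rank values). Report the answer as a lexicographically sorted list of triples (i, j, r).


Recovering R(i,j) via the rank-extension bound from the 14 conditions:

  R[1]: 0 | 0 | 0 | 0 | 0 | 1 | 1 | 1
  R[2]: 0 | 1 | 1 | 1 | 1 | 2 | 2 | 2
  R[3]: 0 | 1 | 1 | 1 | 2 | 3 | 3 | 3
  R[4]: 0 | 1 | 1 | 1 | 2 | 3 | 4 | 4
  R[5]: 0 | 1 | 1 | 1 | 2 | 3 | 4 | 5
  R[6]: 1 | 2 | 2 | 2 | 3 | 4 | 5 | 6
  R[7]: 1 | 2 | 3 | 3 | 4 | 5 | 6 | 7
  R[8]: 1 | 2 | 3 | 4 | 5 | 6 | 7 | 8

hence w(1..8) = (6, 2, 5, 7, 8, 1, 3, 4).

D(w) has 15 cells with 3 SE-corners; essential set:

[(1, 5, 0), (5, 1, 0), (5, 4, 1)]


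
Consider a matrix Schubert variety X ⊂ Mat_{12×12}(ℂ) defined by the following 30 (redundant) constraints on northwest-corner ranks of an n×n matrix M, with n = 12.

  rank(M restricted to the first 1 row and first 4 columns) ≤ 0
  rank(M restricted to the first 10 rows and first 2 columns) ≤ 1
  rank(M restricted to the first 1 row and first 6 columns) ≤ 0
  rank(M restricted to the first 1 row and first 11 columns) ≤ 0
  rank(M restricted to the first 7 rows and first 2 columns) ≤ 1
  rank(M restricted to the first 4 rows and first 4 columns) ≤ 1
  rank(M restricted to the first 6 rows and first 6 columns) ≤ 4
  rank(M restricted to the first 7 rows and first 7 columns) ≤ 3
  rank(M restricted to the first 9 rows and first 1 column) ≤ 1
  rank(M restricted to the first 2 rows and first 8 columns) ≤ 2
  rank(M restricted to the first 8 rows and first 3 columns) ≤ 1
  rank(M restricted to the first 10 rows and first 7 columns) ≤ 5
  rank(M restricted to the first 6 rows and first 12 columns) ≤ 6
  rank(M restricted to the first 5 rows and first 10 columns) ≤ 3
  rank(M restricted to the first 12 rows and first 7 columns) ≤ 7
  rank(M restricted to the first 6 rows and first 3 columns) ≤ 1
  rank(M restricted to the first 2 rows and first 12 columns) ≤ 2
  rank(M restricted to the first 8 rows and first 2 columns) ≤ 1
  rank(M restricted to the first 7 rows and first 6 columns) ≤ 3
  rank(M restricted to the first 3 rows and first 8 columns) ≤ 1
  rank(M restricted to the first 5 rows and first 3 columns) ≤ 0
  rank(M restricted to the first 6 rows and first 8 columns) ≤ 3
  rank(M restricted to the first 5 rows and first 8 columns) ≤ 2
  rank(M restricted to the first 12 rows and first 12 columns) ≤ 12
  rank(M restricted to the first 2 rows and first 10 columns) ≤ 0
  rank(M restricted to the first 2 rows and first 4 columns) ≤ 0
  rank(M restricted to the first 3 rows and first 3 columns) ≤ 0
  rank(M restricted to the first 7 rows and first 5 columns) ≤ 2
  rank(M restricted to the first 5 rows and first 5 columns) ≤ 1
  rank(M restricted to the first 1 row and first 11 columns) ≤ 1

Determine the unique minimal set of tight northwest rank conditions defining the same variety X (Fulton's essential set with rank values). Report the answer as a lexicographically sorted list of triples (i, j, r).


Computing R[i][j] = min implied NW-rank bound (n=12, 30 conditions):

  R[1]: 0 | 0 | 0 | 0 | 0 | 0 | 0 | 0 | 0 | 0 | 0 | 1
  R[2]: 0 | 0 | 0 | 0 | 0 | 0 | 0 | 0 | 0 | 0 | 1 | 2
  R[3]: 0 | 0 | 0 | 1 | 1 | 1 | 1 | 1 | 1 | 1 | 2 | 3
  R[4]: 0 | 0 | 0 | 1 | 1 | 2 | 2 | 2 | 2 | 2 | 3 | 4
  R[5]: 0 | 0 | 0 | 1 | 1 | 2 | 2 | 2 | 3 | 3 | 4 | 5
  R[6]: 1 | 1 | 1 | 2 | 2 | 3 | 3 | 3 | 4 | 4 | 5 | 6
  R[7]: 1 | 1 | 1 | 2 | 2 | 3 | 3 | 4 | 5 | 5 | 6 | 7
  R[8]: 1 | 1 | 1 | 2 | 3 | 4 | 4 | 5 | 6 | 6 | 7 | 8
  R[9]: 1 | 1 | 2 | 3 | 4 | 5 | 5 | 6 | 7 | 7 | 8 | 9
  R[10]: 1 | 1 | 2 | 3 | 4 | 5 | 5 | 6 | 7 | 8 | 9 | 10
  R[11]: 1 | 2 | 3 | 4 | 5 | 6 | 6 | 7 | 8 | 9 | 10 | 11
  R[12]: 1 | 2 | 3 | 4 | 5 | 6 | 7 | 8 | 9 | 10 | 11 | 12

reading off 1-entries of Δ²R: w = (12, 11, 4, 6, 9, 1, 8, 5, 3, 10, 2, 7).

10 SE-corners of the 43-cell Rothe diagram give Ess(w):

[(1, 11, 0), (2, 10, 0), (5, 3, 0), (5, 5, 1), (5, 8, 2), (7, 5, 2), (7, 7, 3), (8, 3, 1), (10, 2, 1), (10, 7, 5)]


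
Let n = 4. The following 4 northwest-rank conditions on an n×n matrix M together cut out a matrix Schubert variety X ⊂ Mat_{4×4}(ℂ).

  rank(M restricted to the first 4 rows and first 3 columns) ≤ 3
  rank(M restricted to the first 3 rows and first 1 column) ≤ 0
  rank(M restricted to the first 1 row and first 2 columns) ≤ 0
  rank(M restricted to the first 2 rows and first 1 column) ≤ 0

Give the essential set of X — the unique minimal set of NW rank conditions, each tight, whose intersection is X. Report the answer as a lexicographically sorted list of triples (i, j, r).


Rank table r_w(4×4) implied by the 4 constraints:

  R[1]: 0, 0, 1, 1
  R[2]: 0, 1, 2, 2
  R[3]: 0, 1, 2, 3
  R[4]: 1, 2, 3, 4

so w = (3, 2, 4, 1).

Fulton essential set (2 of the 4 Rothe cells):

[(1, 2, 0), (3, 1, 0)]


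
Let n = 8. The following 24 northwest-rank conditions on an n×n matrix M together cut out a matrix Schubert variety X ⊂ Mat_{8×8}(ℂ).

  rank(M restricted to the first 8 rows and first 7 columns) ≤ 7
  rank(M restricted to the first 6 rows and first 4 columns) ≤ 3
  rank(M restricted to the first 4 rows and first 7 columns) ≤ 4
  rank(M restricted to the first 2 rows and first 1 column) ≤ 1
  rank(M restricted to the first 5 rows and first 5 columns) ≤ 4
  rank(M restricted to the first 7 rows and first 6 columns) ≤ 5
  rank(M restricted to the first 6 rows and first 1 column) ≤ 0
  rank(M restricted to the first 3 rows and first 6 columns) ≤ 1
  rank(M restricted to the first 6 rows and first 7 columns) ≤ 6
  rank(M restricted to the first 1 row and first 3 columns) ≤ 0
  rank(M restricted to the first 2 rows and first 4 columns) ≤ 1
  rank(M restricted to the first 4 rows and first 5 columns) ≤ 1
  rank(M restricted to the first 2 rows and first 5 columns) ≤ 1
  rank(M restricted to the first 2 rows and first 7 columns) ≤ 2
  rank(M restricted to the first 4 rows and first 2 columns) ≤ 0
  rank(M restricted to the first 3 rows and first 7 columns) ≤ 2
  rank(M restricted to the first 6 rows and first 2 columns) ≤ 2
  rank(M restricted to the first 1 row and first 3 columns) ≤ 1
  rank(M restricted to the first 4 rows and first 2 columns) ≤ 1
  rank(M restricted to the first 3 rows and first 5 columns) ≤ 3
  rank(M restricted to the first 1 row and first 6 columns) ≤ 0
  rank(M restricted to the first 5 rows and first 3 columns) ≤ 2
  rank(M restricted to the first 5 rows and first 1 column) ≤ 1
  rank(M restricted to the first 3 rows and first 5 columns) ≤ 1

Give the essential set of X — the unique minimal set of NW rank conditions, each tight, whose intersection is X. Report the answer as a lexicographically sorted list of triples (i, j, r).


Recovering R(i,j) via the rank-extension bound from the 24 conditions:

  i=1: 0 0 0 0 0 0 1 1
  i=2: 0 0 1 1 1 1 2 2
  i=3: 0 0 1 1 1 1 2 3
  i=4: 0 0 1 1 1 2 3 4
  i=5: 0 1 2 2 2 3 4 5
  i=6: 0 1 2 3 3 4 5 6
  i=7: 1 2 3 4 4 5 6 7
  i=8: 1 2 3 4 5 6 7 8

reading off 1-entries of Δ²R: w = (7, 3, 8, 6, 2, 4, 1, 5).

5 SE-corners of the 19-cell Rothe diagram give Ess(w):

[(1, 6, 0), (3, 6, 1), (4, 2, 0), (4, 5, 1), (6, 1, 0)]


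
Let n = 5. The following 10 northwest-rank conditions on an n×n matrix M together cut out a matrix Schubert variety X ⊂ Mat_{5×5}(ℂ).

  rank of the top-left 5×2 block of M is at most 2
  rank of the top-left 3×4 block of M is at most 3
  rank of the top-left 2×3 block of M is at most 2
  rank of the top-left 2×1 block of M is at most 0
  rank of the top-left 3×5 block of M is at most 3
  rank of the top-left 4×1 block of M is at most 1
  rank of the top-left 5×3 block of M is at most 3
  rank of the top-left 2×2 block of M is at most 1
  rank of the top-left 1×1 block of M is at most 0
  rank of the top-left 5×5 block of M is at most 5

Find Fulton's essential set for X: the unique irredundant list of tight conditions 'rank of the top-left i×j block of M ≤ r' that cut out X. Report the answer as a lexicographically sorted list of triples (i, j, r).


Rank table r_w(5×5) implied by the 10 constraints:

  row 1: 0, 1, 1, 1, 1
  row 2: 0, 1, 2, 2, 2
  row 3: 1, 2, 3, 3, 3
  row 4: 1, 2, 3, 4, 4
  row 5: 1, 2, 3, 4, 5

second differences of R give the permutation w = (2, 3, 1, 4, 5).

1 SE-corner of the 2-cell Rothe diagram gives Ess(w):

[(2, 1, 0)]


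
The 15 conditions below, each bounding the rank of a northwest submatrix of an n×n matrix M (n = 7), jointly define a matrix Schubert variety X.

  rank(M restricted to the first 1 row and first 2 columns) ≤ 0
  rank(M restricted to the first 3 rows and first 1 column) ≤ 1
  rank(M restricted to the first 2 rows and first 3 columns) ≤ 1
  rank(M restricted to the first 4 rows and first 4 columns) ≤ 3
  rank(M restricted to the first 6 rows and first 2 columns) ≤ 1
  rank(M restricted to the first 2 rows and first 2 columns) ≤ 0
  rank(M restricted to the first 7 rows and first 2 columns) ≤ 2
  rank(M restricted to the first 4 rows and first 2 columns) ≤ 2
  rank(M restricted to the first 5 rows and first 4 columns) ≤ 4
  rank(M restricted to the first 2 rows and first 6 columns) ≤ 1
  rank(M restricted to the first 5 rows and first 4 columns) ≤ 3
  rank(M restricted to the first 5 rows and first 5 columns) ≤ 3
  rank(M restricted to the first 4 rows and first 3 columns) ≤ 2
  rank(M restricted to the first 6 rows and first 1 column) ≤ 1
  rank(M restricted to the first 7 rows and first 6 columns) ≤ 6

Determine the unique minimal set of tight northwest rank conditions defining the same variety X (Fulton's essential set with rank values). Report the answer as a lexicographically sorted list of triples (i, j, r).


Reconstructing r_w from the 15 given conditions:

  R[1]: 0 0 1 1 1 1 1
  R[2]: 0 0 1 1 1 1 2
  R[3]: 1 1 2 2 2 2 3
  R[4]: 1 1 2 3 3 3 4
  R[5]: 1 1 2 3 3 4 5
  R[6]: 1 1 2 3 4 5 6
  R[7]: 1 2 3 4 5 6 7

giving w = (3, 7, 1, 4, 6, 5, 2) via Δ²R.

ℓ(w)=11; the 4 essential cells (i,j,r):

[(2, 2, 0), (2, 6, 1), (5, 5, 3), (6, 2, 1)]


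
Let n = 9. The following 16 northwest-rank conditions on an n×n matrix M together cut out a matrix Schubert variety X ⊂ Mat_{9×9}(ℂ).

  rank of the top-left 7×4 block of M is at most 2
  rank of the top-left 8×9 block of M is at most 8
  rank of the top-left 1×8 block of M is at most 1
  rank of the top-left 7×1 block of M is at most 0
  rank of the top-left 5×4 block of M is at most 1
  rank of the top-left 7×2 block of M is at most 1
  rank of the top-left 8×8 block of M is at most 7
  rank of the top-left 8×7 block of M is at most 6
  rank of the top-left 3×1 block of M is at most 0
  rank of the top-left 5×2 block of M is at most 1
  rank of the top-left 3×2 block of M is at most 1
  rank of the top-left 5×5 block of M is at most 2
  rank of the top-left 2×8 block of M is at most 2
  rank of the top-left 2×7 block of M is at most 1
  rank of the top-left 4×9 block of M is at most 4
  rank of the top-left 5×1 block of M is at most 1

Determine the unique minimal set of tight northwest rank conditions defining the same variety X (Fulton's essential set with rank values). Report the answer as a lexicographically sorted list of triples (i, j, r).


The tightest implied rank at each (i,j), from the 16 conditions:

  row 1: 0  1  1  1  1  1  1  1  1
  row 2: 0  1  1  1  1  1  1  2  2
  row 3: 0  1  1  1  2  2  2  3  3
  row 4: 0  1  1  1  2  3  3  4  4
  row 5: 0  1  1  1  2  3  4  5  5
  row 6: 0  1  2  2  3  4  5  6  6
  row 7: 0  1  2  2  3  4  5  6  7
  row 8: 1  2  3  3  4  5  6  7  8
  row 9: 1  2  3  4  5  6  7  8  9

so w = (2, 8, 5, 6, 7, 3, 9, 1, 4).

D(w) has 19 cells with 4 SE-corners; essential set:

[(2, 7, 1), (5, 4, 1), (7, 1, 0), (7, 4, 2)]
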